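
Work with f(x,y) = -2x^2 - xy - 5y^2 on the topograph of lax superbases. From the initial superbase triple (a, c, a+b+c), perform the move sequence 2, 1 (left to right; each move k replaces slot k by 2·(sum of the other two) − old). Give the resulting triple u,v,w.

start (-2,-5,-8) = (f(1,0),f(0,1),f(1,1))
replace slot 2: 2·((-2)+(-8)) − (-5) = -15 → (-2,-15,-8)
replace slot 1: 2·((-15)+(-8)) − (-2) = -44 → (-44,-15,-8)

-44,-15,-8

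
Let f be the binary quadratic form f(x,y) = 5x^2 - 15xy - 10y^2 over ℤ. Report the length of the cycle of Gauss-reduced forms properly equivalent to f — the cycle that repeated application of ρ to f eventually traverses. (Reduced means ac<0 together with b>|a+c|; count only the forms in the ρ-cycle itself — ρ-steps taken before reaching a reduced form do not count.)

D = 425, ⌊√D⌋ = 20
descent: ρ → (-10,15,5)  [lands on river]
river: ρ → (5,15,-10)
river: ρ → (-10,5,10)
river: ρ → (10,15,-5)
river: ρ → (-5,15,10)
river: ρ → (10,5,-10)
ρ-cycle length = 6 (tail of 1 descent step not counted)

6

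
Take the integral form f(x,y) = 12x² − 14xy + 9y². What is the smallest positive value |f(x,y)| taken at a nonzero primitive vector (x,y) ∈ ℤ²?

translate: b→10 (≡-14 mod 24), so (12,-14,9)→(12,10,7)
flip: (12,10,7)→(7,-10,12)
translate: b→4 (≡-10 mod 14), so (7,-10,12)→(7,4,9)
reduced (well bottom): (7,4,9) with a≤c, −a<b≤a
well minimum = a = 7

7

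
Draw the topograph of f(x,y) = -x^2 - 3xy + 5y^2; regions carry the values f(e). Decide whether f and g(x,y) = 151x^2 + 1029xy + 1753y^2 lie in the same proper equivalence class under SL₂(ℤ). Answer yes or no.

D₁ = 29, D₂ = 29
river cycle of f (length 2): (-1, 5, 1), (1, 5, -1)
river cycle of g (length 2): (-1, 5, 1), (1, 5, -1)
cycles coincide ⇒ equivalent

yes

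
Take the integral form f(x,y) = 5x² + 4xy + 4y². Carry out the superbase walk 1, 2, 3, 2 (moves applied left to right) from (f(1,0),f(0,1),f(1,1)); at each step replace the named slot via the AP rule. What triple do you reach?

start (5,4,13) = (f(1,0),f(0,1),f(1,1))
replace slot 1: 2·(4+13) − 5 = 29 → (29,4,13)
replace slot 2: 2·(29+13) − 4 = 80 → (29,80,13)
replace slot 3: 2·(29+80) − 13 = 205 → (29,80,205)
replace slot 2: 2·(29+205) − 80 = 388 → (29,388,205)

29,388,205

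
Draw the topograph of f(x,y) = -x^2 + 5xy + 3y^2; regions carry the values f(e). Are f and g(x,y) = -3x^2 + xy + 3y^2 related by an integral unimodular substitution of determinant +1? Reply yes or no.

D₁ = 37, D₂ = 37
river cycle of f (length 6): (3, 1, -3), (-3, 5, 1), (1, 5, -3), (-3, 1, 3), (3, 5, -1), (-1, 5, 3)
river cycle of g (length 6): (3, 5, -1), (-1, 5, 3), (3, 1, -3), (-3, 5, 1), (1, 5, -3), (-3, 1, 3)
cycles coincide ⇒ equivalent

yes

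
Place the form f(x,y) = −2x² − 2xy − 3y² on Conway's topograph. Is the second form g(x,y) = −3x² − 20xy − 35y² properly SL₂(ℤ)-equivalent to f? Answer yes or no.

D₁ = -20, D₂ = -20
f is negative-definite; reduce −f:
−f: reduced (well bottom): (2,2,3) with a≤c, −a<b≤a
flip sign back: reduced form of f is (-2,-2,-3)
g is negative-definite; reduce −g:
−g: translate: b→2 (≡20 mod 6), so (3,20,35)→(3,2,2)
−g: flip: (3,2,2)→(2,-2,3)
−g: translate: b→2 (≡-2 mod 4), so (2,-2,3)→(2,2,3)
−g: reduced (well bottom): (2,2,3) with a≤c, −a<b≤a
flip sign back: reduced form of g is (-2,-2,-3)
reduced forms (-2, -2, -3) vs (-2, -2, -3) ⇒ equivalent

yes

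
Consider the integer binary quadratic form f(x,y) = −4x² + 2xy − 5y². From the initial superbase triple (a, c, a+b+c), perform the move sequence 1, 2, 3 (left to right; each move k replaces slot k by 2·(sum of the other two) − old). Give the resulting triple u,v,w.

start (-4,-5,-7) = (f(1,0),f(0,1),f(1,1))
replace slot 1: 2·((-5)+(-7)) − (-4) = -20 → (-20,-5,-7)
replace slot 2: 2·((-20)+(-7)) − (-5) = -49 → (-20,-49,-7)
replace slot 3: 2·((-20)+(-49)) − (-7) = -131 → (-20,-49,-131)

-20,-49,-131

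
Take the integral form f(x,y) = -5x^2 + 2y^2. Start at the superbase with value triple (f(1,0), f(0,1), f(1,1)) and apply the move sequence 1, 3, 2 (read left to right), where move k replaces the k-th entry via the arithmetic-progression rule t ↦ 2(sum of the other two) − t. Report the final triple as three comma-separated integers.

start (-5,2,-3) = (f(1,0),f(0,1),f(1,1))
replace slot 1: 2·(2+(-3)) − (-5) = 3 → (3,2,-3)
replace slot 3: 2·(3+2) − (-3) = 13 → (3,2,13)
replace slot 2: 2·(3+13) − 2 = 30 → (3,30,13)

3,30,13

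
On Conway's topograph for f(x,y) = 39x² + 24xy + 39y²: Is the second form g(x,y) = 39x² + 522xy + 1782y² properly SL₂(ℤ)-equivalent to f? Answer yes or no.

D₁ = -5508, D₂ = -5508
f: reduced (well bottom): (39,24,39) with a≤c, −a<b≤a
g: translate: b→-24 (≡522 mod 78), so (39,522,1782)→(39,-24,39)
g: flip: (39,-24,39)→(39,24,39)
g: reduced (well bottom): (39,24,39) with a≤c, −a<b≤a
reduced forms (39, 24, 39) vs (39, 24, 39) ⇒ equivalent

yes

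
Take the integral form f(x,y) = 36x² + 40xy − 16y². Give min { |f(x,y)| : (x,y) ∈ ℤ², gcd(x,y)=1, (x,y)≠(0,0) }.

river: ρ → (-16,56,12)
river: ρ → (12,40,-48)
river: ρ → (-48,56,4)
river: ρ → (4,56,-48)
river: ρ → (-48,40,12)
river: ρ → (12,56,-16)
river: ρ → (-16,40,36)
river: ρ → (36,32,-20)
river: ρ → (-20,48,20)
river: ρ → (20,32,-36)
river: ρ → (-36,40,16)
river: ρ → (16,56,-12)
river: ρ → (-12,40,48)
river: ρ → (48,56,-4)
river: ρ → (-4,56,48)
river: ρ → (48,40,-12)
river: ρ → (-12,56,16)
river: ρ → (16,40,-36)
river: ρ → (-36,32,20)
river: ρ → (20,48,-20)
river: ρ → (-20,32,36)
river: ρ → (36,40,-16)
closes: descent 0, river 22
min |a| on river = 4

4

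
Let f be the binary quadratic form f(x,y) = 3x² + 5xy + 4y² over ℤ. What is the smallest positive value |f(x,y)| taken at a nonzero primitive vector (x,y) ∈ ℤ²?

translate: b→-1 (≡5 mod 6), so (3,5,4)→(3,-1,2)
flip: (3,-1,2)→(2,1,3)
reduced (well bottom): (2,1,3) with a≤c, −a<b≤a
well minimum = a = 2

2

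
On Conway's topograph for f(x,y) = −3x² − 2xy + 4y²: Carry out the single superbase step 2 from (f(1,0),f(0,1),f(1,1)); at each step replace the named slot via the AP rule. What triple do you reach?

start (-3,4,-1) = (f(1,0),f(0,1),f(1,1))
replace slot 2: 2·((-3)+(-1)) − 4 = -12 → (-3,-12,-1)

-3,-12,-1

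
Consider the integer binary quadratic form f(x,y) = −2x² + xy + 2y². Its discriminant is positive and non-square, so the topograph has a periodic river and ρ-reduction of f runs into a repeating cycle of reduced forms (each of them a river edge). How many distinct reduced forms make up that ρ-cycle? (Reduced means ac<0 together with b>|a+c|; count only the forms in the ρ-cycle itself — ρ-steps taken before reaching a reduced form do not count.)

D = 17, ⌊√D⌋ = 4
river: ρ → (2,3,-1)
river: ρ → (-1,3,2)
river: ρ → (2,1,-2)
river: ρ → (-2,3,1)
river: ρ → (1,3,-2)
river: ρ → (-2,1,2)
ρ-cycle length = 6 (tail of 0 descent steps not counted)

6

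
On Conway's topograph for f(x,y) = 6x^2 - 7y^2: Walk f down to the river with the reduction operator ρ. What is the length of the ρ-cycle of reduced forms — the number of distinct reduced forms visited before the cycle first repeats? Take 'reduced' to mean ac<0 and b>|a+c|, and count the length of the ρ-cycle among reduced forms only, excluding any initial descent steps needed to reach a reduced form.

D = 168, ⌊√D⌋ = 12
descent: ρ → (-7,0,6)
descent: ρ → (6,12,-1)  [lands on river]
river: ρ → (-1,12,6)
ρ-cycle length = 2 (tail of 2 descent steps not counted)

2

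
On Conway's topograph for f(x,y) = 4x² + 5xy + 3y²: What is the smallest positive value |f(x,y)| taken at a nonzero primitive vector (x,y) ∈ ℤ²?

translate: b→-3 (≡5 mod 8), so (4,5,3)→(4,-3,2)
flip: (4,-3,2)→(2,3,4)
translate: b→-1 (≡3 mod 4), so (2,3,4)→(2,-1,3)
reduced (well bottom): (2,-1,3) with a≤c, −a<b≤a
well minimum = a = 2

2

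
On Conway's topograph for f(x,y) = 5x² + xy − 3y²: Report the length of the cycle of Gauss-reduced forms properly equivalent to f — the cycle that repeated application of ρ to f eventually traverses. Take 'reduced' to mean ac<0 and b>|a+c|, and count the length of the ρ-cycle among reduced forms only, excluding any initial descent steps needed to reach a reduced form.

D = 61, ⌊√D⌋ = 7
descent: ρ → (-3,5,3)  [lands on river]
river: ρ → (3,7,-1)
river: ρ → (-1,7,3)
river: ρ → (3,5,-3)
river: ρ → (-3,7,1)
river: ρ → (1,7,-3)
ρ-cycle length = 6 (tail of 1 descent step not counted)

6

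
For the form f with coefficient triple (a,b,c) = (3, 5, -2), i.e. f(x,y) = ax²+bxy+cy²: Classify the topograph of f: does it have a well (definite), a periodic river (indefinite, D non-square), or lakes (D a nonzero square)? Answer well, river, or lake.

D = b²−4ac = 5² − 4·3·(-2) = 49
D = 7² is a perfect square ⇒ form factors over ℤ ⇒ lakes

lake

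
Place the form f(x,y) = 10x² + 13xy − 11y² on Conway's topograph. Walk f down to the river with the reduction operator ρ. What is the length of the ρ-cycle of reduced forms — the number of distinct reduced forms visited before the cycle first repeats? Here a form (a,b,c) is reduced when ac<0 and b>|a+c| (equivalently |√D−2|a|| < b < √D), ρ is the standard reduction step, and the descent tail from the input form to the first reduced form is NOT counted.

D = 609, ⌊√D⌋ = 24
river: ρ → (-11,9,12)
river: ρ → (12,15,-8)
river: ρ → (-8,17,10)
river: ρ → (10,23,-2)
river: ρ → (-2,21,21)
river: ρ → (21,21,-2)
river: ρ → (-2,23,10)
river: ρ → (10,17,-8)
river: ρ → (-8,15,12)
river: ρ → (12,9,-11)
river: ρ → (-11,13,10)
river: ρ → (10,7,-14)
river: ρ → (-14,21,3)
river: ρ → (3,21,-14)
river: ρ → (-14,7,10)
river: ρ → (10,13,-11)
ρ-cycle length = 16 (tail of 0 descent steps not counted)

16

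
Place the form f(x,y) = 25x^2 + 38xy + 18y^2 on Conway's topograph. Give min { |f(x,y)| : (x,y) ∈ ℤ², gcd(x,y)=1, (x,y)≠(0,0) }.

translate: b→-12 (≡38 mod 50), so (25,38,18)→(25,-12,5)
flip: (25,-12,5)→(5,12,25)
translate: b→2 (≡12 mod 10), so (5,12,25)→(5,2,18)
reduced (well bottom): (5,2,18) with a≤c, −a<b≤a
well minimum = a = 5

5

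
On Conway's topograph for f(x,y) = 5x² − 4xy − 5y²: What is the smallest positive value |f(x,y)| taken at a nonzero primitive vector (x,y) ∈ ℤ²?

descent: ρ → (-5,4,5)  [lands on river]
river: ρ → (5,6,-4)
river: ρ → (-4,10,1)
river: ρ → (1,10,-4)
river: ρ → (-4,6,5)
river: ρ → (5,4,-5)
river: ρ → (-5,6,4)
river: ρ → (4,10,-1)
river: ρ → (-1,10,4)
river: ρ → (4,6,-5)
closes: descent 1, river 10
min |a| on river = 1

1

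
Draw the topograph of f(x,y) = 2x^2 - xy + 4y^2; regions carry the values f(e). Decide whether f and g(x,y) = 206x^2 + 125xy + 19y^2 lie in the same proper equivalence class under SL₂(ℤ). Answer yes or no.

D₁ = -31, D₂ = -31
f: reduced (well bottom): (2,-1,4) with a≤c, −a<b≤a
g: flip: (206,125,19)→(19,-125,206)
g: translate: b→-11 (≡-125 mod 38), so (19,-125,206)→(19,-11,2)
g: flip: (19,-11,2)→(2,11,19)
g: translate: b→-1 (≡11 mod 4), so (2,11,19)→(2,-1,4)
g: reduced (well bottom): (2,-1,4) with a≤c, −a<b≤a
reduced forms (2, -1, 4) vs (2, -1, 4) ⇒ equivalent

yes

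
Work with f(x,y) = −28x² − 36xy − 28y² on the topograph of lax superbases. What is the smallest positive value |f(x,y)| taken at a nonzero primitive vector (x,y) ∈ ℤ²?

translate: b→-20 (≡36 mod 56), so (28,36,28)→(28,-20,20)
flip: (28,-20,20)→(20,20,28)
reduced (well bottom): (20,20,28) with a≤c, −a<b≤a
well minimum |f| = |-20| = 20 (negative-definite)

20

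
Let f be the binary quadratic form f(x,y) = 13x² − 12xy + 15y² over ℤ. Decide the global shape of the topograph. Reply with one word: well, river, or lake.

D = b²−4ac = (-12)² − 4·13·15 = -636
D < 0 ⇒ definite ⇒ every region one sign ⇒ single well

well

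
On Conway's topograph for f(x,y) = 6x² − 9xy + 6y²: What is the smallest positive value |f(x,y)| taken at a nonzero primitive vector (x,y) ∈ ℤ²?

translate: b→3 (≡-9 mod 12), so (6,-9,6)→(6,3,3)
flip: (6,3,3)→(3,-3,6)
translate: b→3 (≡-3 mod 6), so (3,-3,6)→(3,3,6)
reduced (well bottom): (3,3,6) with a≤c, −a<b≤a
well minimum = a = 3

3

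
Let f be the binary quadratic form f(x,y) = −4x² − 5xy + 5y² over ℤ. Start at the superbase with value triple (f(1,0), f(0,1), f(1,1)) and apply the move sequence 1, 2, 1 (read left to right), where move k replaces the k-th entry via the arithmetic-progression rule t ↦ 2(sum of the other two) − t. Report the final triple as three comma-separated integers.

start (-4,5,-4) = (f(1,0),f(0,1),f(1,1))
replace slot 1: 2·(5+(-4)) − (-4) = 6 → (6,5,-4)
replace slot 2: 2·(6+(-4)) − 5 = -1 → (6,-1,-4)
replace slot 1: 2·((-1)+(-4)) − 6 = -16 → (-16,-1,-4)

-16,-1,-4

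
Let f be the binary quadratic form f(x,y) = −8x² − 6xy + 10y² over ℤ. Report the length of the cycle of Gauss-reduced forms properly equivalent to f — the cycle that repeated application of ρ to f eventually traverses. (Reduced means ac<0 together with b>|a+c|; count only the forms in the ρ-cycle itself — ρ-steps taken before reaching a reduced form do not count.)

D = 356, ⌊√D⌋ = 18
descent: ρ → (10,6,-8)  [lands on river]
river: ρ → (-8,10,8)
river: ρ → (8,6,-10)
river: ρ → (-10,14,4)
river: ρ → (4,18,-2)
river: ρ → (-2,18,4)
river: ρ → (4,14,-10)
river: ρ → (-10,6,8)
river: ρ → (8,10,-8)
river: ρ → (-8,6,10)
river: ρ → (10,14,-4)
river: ρ → (-4,18,2)
river: ρ → (2,18,-4)
river: ρ → (-4,14,10)
ρ-cycle length = 14 (tail of 1 descent step not counted)

14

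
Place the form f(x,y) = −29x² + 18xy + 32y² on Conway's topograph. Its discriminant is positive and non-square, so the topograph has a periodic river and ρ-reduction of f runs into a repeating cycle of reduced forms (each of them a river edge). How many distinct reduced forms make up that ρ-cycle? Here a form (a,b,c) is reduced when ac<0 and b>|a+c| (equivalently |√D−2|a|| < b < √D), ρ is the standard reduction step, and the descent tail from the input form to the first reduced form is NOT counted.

D = 4036, ⌊√D⌋ = 63
river: ρ → (32,46,-15)
river: ρ → (-15,44,35)
river: ρ → (35,26,-24)
river: ρ → (-24,22,37)
river: ρ → (37,52,-9)
river: ρ → (-9,56,25)
river: ρ → (25,44,-21)
river: ρ → (-21,40,29)
river: ρ → (29,18,-32)
river: ρ → (-32,46,15)
river: ρ → (15,44,-35)
river: ρ → (-35,26,24)
river: ρ → (24,22,-37)
river: ρ → (-37,52,9)
river: ρ → (9,56,-25)
river: ρ → (-25,44,21)
river: ρ → (21,40,-29)
river: ρ → (-29,18,32)
ρ-cycle length = 18 (tail of 0 descent steps not counted)

18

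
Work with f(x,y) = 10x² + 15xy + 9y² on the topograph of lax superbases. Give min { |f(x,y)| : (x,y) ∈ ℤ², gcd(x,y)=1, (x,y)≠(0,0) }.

translate: b→-5 (≡15 mod 20), so (10,15,9)→(10,-5,4)
flip: (10,-5,4)→(4,5,10)
translate: b→-3 (≡5 mod 8), so (4,5,10)→(4,-3,9)
reduced (well bottom): (4,-3,9) with a≤c, −a<b≤a
well minimum = a = 4

4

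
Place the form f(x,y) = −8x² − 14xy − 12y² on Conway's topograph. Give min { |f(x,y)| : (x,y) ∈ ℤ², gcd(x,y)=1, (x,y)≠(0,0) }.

translate: b→-2 (≡14 mod 16), so (8,14,12)→(8,-2,6)
flip: (8,-2,6)→(6,2,8)
reduced (well bottom): (6,2,8) with a≤c, −a<b≤a
well minimum |f| = |-6| = 6 (negative-definite)

6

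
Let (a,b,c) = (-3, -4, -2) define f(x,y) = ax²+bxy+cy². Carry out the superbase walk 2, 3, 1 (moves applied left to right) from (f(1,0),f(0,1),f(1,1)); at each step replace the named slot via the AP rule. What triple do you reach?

start (-3,-2,-9) = (f(1,0),f(0,1),f(1,1))
replace slot 2: 2·((-3)+(-9)) − (-2) = -22 → (-3,-22,-9)
replace slot 3: 2·((-3)+(-22)) − (-9) = -41 → (-3,-22,-41)
replace slot 1: 2·((-22)+(-41)) − (-3) = -123 → (-123,-22,-41)

-123,-22,-41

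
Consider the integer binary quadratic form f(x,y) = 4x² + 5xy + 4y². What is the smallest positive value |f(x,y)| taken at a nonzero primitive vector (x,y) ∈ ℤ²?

translate: b→-3 (≡5 mod 8), so (4,5,4)→(4,-3,3)
flip: (4,-3,3)→(3,3,4)
reduced (well bottom): (3,3,4) with a≤c, −a<b≤a
well minimum = a = 3

3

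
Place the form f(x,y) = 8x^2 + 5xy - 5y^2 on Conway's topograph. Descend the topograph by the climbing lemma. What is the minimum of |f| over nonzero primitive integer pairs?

river: ρ → (-5,5,8)
river: ρ → (8,11,-2)
river: ρ → (-2,13,2)
river: ρ → (2,11,-8)
river: ρ → (-8,5,5)
river: ρ → (5,5,-8)
river: ρ → (-8,11,2)
river: ρ → (2,13,-2)
river: ρ → (-2,11,8)
river: ρ → (8,5,-5)
closes: descent 0, river 10
min |a| on river = 2

2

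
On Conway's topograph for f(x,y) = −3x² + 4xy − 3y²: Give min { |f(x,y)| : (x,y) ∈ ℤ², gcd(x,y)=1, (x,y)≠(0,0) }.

translate: b→2 (≡-4 mod 6), so (3,-4,3)→(3,2,2)
flip: (3,2,2)→(2,-2,3)
translate: b→2 (≡-2 mod 4), so (2,-2,3)→(2,2,3)
reduced (well bottom): (2,2,3) with a≤c, −a<b≤a
well minimum |f| = |-2| = 2 (negative-definite)

2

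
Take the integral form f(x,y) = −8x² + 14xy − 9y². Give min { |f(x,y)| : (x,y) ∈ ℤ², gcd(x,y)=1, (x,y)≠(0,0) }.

translate: b→2 (≡-14 mod 16), so (8,-14,9)→(8,2,3)
flip: (8,2,3)→(3,-2,8)
reduced (well bottom): (3,-2,8) with a≤c, −a<b≤a
well minimum |f| = |-3| = 3 (negative-definite)

3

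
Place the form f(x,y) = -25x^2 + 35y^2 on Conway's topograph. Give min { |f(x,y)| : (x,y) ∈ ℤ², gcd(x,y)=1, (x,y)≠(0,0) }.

descent: ρ → (35,0,-25)
descent: ρ → (-25,50,10)  [lands on river]
river: ρ → (10,50,-25)
closes: descent 2, river 2
min |a| on river = 10

10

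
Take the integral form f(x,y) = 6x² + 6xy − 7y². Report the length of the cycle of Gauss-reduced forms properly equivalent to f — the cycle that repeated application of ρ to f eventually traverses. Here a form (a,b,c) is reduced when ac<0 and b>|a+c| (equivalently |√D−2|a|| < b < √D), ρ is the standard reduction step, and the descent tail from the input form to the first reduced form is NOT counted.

D = 204, ⌊√D⌋ = 14
river: ρ → (-7,8,5)
river: ρ → (5,12,-3)
river: ρ → (-3,12,5)
river: ρ → (5,8,-7)
river: ρ → (-7,6,6)
river: ρ → (6,6,-7)
ρ-cycle length = 6 (tail of 0 descent steps not counted)

6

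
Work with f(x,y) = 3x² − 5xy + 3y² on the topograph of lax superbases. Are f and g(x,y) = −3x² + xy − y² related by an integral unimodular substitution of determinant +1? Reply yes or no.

D₁ = -11, D₂ = -11
f: translate: b→1 (≡-5 mod 6), so (3,-5,3)→(3,1,1)
f: flip: (3,1,1)→(1,-1,3)
f: translate: b→1 (≡-1 mod 2), so (1,-1,3)→(1,1,3)
f: reduced (well bottom): (1,1,3) with a≤c, −a<b≤a
g is negative-definite; reduce −g:
−g: flip: (3,-1,1)→(1,1,3)
−g: reduced (well bottom): (1,1,3) with a≤c, −a<b≤a
flip sign back: reduced form of g is (-1,-1,-3)
reduced forms (1, 1, 3) vs (-1, -1, -3) ⇒ inequivalent

no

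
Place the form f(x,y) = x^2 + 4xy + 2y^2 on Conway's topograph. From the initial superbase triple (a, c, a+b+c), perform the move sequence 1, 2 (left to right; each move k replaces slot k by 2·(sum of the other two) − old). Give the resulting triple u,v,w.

start (1,2,7) = (f(1,0),f(0,1),f(1,1))
replace slot 1: 2·(2+7) − 1 = 17 → (17,2,7)
replace slot 2: 2·(17+7) − 2 = 46 → (17,46,7)

17,46,7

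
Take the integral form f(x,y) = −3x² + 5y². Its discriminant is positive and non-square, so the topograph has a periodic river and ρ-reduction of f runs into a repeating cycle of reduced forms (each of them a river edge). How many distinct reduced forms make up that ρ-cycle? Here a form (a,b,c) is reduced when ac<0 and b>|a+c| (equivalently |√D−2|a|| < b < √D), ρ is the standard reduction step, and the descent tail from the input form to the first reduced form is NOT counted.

D = 60, ⌊√D⌋ = 7
descent: ρ → (5,0,-3)
descent: ρ → (-3,6,2)  [lands on river]
river: ρ → (2,6,-3)
ρ-cycle length = 2 (tail of 2 descent steps not counted)

2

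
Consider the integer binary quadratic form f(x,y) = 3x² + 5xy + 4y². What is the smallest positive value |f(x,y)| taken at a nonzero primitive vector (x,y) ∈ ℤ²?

translate: b→-1 (≡5 mod 6), so (3,5,4)→(3,-1,2)
flip: (3,-1,2)→(2,1,3)
reduced (well bottom): (2,1,3) with a≤c, −a<b≤a
well minimum = a = 2

2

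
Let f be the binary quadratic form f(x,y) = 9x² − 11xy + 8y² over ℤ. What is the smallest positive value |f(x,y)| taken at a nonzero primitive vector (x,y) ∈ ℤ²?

translate: b→7 (≡-11 mod 18), so (9,-11,8)→(9,7,6)
flip: (9,7,6)→(6,-7,9)
translate: b→5 (≡-7 mod 12), so (6,-7,9)→(6,5,8)
reduced (well bottom): (6,5,8) with a≤c, −a<b≤a
well minimum = a = 6

6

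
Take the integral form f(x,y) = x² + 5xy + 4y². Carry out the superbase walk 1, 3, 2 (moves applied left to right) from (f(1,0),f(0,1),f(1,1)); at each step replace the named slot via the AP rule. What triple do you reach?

start (1,4,10) = (f(1,0),f(0,1),f(1,1))
replace slot 1: 2·(4+10) − 1 = 27 → (27,4,10)
replace slot 3: 2·(27+4) − 10 = 52 → (27,4,52)
replace slot 2: 2·(27+52) − 4 = 154 → (27,154,52)

27,154,52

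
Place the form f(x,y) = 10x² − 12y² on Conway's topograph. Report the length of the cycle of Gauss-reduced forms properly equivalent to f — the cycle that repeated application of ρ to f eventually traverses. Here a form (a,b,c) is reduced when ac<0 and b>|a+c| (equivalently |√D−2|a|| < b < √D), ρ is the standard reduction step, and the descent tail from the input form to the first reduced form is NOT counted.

D = 480, ⌊√D⌋ = 21
descent: ρ → (-12,0,10)
descent: ρ → (10,20,-2)  [lands on river]
river: ρ → (-2,20,10)
ρ-cycle length = 2 (tail of 2 descent steps not counted)

2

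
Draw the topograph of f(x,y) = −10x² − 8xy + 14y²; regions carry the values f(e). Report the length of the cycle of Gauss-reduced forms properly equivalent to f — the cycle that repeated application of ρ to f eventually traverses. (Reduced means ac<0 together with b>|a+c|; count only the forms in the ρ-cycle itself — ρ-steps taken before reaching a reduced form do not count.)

D = 624, ⌊√D⌋ = 24
descent: ρ → (14,8,-10)  [lands on river]
river: ρ → (-10,12,12)
river: ρ → (12,12,-10)
river: ρ → (-10,8,14)
river: ρ → (14,20,-4)
river: ρ → (-4,20,14)
ρ-cycle length = 6 (tail of 1 descent step not counted)

6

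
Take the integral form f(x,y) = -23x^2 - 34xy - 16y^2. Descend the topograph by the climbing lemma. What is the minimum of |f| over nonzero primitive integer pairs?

translate: b→-12 (≡34 mod 46), so (23,34,16)→(23,-12,5)
flip: (23,-12,5)→(5,12,23)
translate: b→2 (≡12 mod 10), so (5,12,23)→(5,2,16)
reduced (well bottom): (5,2,16) with a≤c, −a<b≤a
well minimum |f| = |-5| = 5 (negative-definite)

5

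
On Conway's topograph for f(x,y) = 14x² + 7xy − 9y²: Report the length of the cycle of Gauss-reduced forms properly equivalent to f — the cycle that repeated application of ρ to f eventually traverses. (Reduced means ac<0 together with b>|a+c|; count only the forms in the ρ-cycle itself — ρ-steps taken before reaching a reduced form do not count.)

D = 553, ⌊√D⌋ = 23
river: ρ → (-9,11,12)
river: ρ → (12,13,-8)
river: ρ → (-8,19,6)
river: ρ → (6,17,-11)
river: ρ → (-11,5,12)
river: ρ → (12,19,-4)
river: ρ → (-4,21,7)
river: ρ → (7,21,-4)
river: ρ → (-4,19,12)
river: ρ → (12,5,-11)
river: ρ → (-11,17,6)
river: ρ → (6,19,-8)
river: ρ → (-8,13,12)
river: ρ → (12,11,-9)
river: ρ → (-9,7,14)
river: ρ → (14,21,-2)
river: ρ → (-2,23,3)
river: ρ → (3,19,-16)
river: ρ → (-16,13,6)
river: ρ → (6,23,-1)
river: ρ → (-1,23,6)
river: ρ → (6,13,-16)
river: ρ → (-16,19,3)
river: ρ → (3,23,-2)
river: ρ → (-2,21,14)
river: ρ → (14,7,-9)
ρ-cycle length = 26 (tail of 0 descent steps not counted)

26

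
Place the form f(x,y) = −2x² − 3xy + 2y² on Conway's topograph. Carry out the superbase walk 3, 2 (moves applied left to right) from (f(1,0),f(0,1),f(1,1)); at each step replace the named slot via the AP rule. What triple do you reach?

start (-2,2,-3) = (f(1,0),f(0,1),f(1,1))
replace slot 3: 2·((-2)+2) − (-3) = 3 → (-2,2,3)
replace slot 2: 2·((-2)+3) − 2 = 0 → (-2,0,3)

-2,0,3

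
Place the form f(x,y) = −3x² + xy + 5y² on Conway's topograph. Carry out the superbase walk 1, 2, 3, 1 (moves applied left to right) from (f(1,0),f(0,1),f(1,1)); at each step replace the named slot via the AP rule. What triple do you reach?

start (-3,5,3) = (f(1,0),f(0,1),f(1,1))
replace slot 1: 2·(5+3) − (-3) = 19 → (19,5,3)
replace slot 2: 2·(19+3) − 5 = 39 → (19,39,3)
replace slot 3: 2·(19+39) − 3 = 113 → (19,39,113)
replace slot 1: 2·(39+113) − 19 = 285 → (285,39,113)

285,39,113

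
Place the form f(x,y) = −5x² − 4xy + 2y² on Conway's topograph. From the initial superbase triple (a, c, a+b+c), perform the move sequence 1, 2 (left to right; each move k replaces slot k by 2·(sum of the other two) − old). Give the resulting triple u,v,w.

start (-5,2,-7) = (f(1,0),f(0,1),f(1,1))
replace slot 1: 2·(2+(-7)) − (-5) = -5 → (-5,2,-7)
replace slot 2: 2·((-5)+(-7)) − 2 = -26 → (-5,-26,-7)

-5,-26,-7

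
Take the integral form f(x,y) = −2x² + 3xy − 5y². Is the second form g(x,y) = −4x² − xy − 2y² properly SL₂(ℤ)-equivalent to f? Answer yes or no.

D₁ = -31, D₂ = -31
f is negative-definite; reduce −f:
−f: translate: b→1 (≡-3 mod 4), so (2,-3,5)→(2,1,4)
−f: reduced (well bottom): (2,1,4) with a≤c, −a<b≤a
flip sign back: reduced form of f is (-2,-1,-4)
g is negative-definite; reduce −g:
−g: flip: (4,1,2)→(2,-1,4)
−g: reduced (well bottom): (2,-1,4) with a≤c, −a<b≤a
flip sign back: reduced form of g is (-2,1,-4)
reduced forms (-2, -1, -4) vs (-2, 1, -4) ⇒ inequivalent

no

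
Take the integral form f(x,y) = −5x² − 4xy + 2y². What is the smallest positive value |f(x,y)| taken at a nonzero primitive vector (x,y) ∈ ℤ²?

descent: ρ → (2,4,-5)  [lands on river]
river: ρ → (-5,6,1)
river: ρ → (1,6,-5)
river: ρ → (-5,4,2)
closes: descent 1, river 4
min |a| on river = 1

1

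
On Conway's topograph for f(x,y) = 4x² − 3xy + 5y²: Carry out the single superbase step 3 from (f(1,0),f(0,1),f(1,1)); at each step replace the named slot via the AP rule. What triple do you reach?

start (4,5,6) = (f(1,0),f(0,1),f(1,1))
replace slot 3: 2·(4+5) − 6 = 12 → (4,5,12)

4,5,12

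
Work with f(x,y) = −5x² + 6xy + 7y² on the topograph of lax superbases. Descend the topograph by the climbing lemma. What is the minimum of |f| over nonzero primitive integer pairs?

river: ρ → (7,8,-4)
river: ρ → (-4,8,7)
river: ρ → (7,6,-5)
river: ρ → (-5,4,8)
river: ρ → (8,12,-1)
river: ρ → (-1,12,8)
river: ρ → (8,4,-5)
river: ρ → (-5,6,7)
closes: descent 0, river 8
min |a| on river = 1

1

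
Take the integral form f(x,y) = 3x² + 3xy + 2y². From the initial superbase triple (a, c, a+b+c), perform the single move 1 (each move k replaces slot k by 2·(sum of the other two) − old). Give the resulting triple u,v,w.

start (3,2,8) = (f(1,0),f(0,1),f(1,1))
replace slot 1: 2·(2+8) − 3 = 17 → (17,2,8)

17,2,8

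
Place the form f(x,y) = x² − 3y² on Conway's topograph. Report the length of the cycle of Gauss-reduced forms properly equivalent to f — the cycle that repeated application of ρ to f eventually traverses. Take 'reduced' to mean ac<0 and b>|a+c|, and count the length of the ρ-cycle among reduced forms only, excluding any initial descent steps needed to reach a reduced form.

D = 12, ⌊√D⌋ = 3
descent: ρ → (-3,0,1)
descent: ρ → (1,2,-2)  [lands on river]
river: ρ → (-2,2,1)
ρ-cycle length = 2 (tail of 2 descent steps not counted)

2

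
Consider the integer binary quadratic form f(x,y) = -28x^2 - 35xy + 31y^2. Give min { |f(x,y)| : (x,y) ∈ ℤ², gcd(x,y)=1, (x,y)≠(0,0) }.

descent: ρ → (31,35,-28)  [lands on river]
river: ρ → (-28,21,38)
river: ρ → (38,55,-11)
river: ρ → (-11,55,38)
river: ρ → (38,21,-28)
river: ρ → (-28,35,31)
river: ρ → (31,27,-32)
river: ρ → (-32,37,26)
river: ρ → (26,67,-2)
river: ρ → (-2,65,59)
river: ρ → (59,53,-8)
river: ρ → (-8,59,38)
river: ρ → (38,17,-29)
river: ρ → (-29,41,26)
river: ρ → (26,63,-7)
river: ρ → (-7,63,26)
river: ρ → (26,41,-29)
river: ρ → (-29,17,38)
river: ρ → (38,59,-8)
river: ρ → (-8,53,59)
river: ρ → (59,65,-2)
river: ρ → (-2,67,26)
river: ρ → (26,37,-32)
river: ρ → (-32,27,31)
closes: descent 1, river 24
min |a| on river = 2

2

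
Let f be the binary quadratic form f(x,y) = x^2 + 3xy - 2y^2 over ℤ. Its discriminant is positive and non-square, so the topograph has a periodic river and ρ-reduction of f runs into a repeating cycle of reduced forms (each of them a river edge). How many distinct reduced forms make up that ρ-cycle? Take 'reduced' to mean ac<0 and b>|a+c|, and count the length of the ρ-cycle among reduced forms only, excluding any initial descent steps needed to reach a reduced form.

D = 17, ⌊√D⌋ = 4
river: ρ → (-2,1,2)
river: ρ → (2,3,-1)
river: ρ → (-1,3,2)
river: ρ → (2,1,-2)
river: ρ → (-2,3,1)
river: ρ → (1,3,-2)
ρ-cycle length = 6 (tail of 0 descent steps not counted)

6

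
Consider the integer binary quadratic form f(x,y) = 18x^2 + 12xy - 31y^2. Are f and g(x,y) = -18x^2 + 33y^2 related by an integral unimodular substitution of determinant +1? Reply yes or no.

D₁ = 2376, D₂ = 2376
river cycle of f (length 10): (18, 48, -1), (-1, 48, 18), (18, 24, -25), (-25, 26, 17), (17, 42, -9), (-9, 48, 2), (2, 48, -9), (-9, 42, 17), (17, 26, -25), (-25, 24, 18)
river cycle of g (length 6): (-18, 36, 15), (15, 24, -30), (-30, 36, 9), (9, 36, -30), (-30, 24, 15), (15, 36, -18)
cycles differ ⇒ inequivalent

no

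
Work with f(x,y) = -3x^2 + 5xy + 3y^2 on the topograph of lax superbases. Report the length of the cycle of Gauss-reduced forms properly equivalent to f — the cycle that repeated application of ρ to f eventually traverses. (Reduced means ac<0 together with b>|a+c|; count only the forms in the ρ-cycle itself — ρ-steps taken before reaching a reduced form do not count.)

D = 61, ⌊√D⌋ = 7
river: ρ → (3,7,-1)
river: ρ → (-1,7,3)
river: ρ → (3,5,-3)
river: ρ → (-3,7,1)
river: ρ → (1,7,-3)
river: ρ → (-3,5,3)
ρ-cycle length = 6 (tail of 0 descent steps not counted)

6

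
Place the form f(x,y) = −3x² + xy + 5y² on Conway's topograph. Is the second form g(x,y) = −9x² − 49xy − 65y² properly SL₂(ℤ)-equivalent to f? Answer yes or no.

D₁ = 61, D₂ = 61
river cycle of f (length 6): (-3, 7, 1), (1, 7, -3), (-3, 5, 3), (3, 7, -1), (-1, 7, 3), (3, 5, -3)
river cycle of g (length 6): (1, 7, -3), (-3, 5, 3), (3, 7, -1), (-1, 7, 3), (3, 5, -3), (-3, 7, 1)
cycles coincide ⇒ equivalent

yes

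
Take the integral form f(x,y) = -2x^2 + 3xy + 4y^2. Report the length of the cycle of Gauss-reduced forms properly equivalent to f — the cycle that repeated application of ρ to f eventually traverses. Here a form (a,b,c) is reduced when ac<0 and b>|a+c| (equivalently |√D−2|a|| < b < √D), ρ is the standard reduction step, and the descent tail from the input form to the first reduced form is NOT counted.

D = 41, ⌊√D⌋ = 6
river: ρ → (4,5,-1)
river: ρ → (-1,5,4)
river: ρ → (4,3,-2)
river: ρ → (-2,5,2)
river: ρ → (2,3,-4)
river: ρ → (-4,5,1)
river: ρ → (1,5,-4)
river: ρ → (-4,3,2)
river: ρ → (2,5,-2)
river: ρ → (-2,3,4)
ρ-cycle length = 10 (tail of 0 descent steps not counted)

10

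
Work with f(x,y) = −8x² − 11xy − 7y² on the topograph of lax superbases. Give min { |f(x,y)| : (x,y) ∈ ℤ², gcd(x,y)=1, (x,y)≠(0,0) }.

translate: b→-5 (≡11 mod 16), so (8,11,7)→(8,-5,4)
flip: (8,-5,4)→(4,5,8)
translate: b→-3 (≡5 mod 8), so (4,5,8)→(4,-3,7)
reduced (well bottom): (4,-3,7) with a≤c, −a<b≤a
well minimum |f| = |-4| = 4 (negative-definite)

4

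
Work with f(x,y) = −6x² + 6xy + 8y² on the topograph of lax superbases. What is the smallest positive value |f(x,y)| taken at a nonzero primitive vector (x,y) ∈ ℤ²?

river: ρ → (8,10,-4)
river: ρ → (-4,14,2)
river: ρ → (2,14,-4)
river: ρ → (-4,10,8)
river: ρ → (8,6,-6)
river: ρ → (-6,6,8)
closes: descent 0, river 6
min |a| on river = 2

2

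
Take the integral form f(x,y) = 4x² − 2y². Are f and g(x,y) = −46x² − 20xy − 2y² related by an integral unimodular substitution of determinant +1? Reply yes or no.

D₁ = 32, D₂ = 32
river cycle of f (length 2): (-2, 4, 2), (2, 4, -2)
river cycle of g (length 2): (-2, 4, 2), (2, 4, -2)
cycles coincide ⇒ equivalent

yes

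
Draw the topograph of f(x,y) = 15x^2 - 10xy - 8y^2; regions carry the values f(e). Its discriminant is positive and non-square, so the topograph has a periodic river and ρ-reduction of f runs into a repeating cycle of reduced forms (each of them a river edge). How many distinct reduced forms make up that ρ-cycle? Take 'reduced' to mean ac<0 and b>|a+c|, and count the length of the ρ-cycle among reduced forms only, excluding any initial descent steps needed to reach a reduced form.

D = 580, ⌊√D⌋ = 24
descent: ρ → (-8,10,15)  [lands on river]
river: ρ → (15,20,-3)
river: ρ → (-3,22,8)
river: ρ → (8,10,-15)
river: ρ → (-15,20,3)
river: ρ → (3,22,-8)
ρ-cycle length = 6 (tail of 1 descent step not counted)

6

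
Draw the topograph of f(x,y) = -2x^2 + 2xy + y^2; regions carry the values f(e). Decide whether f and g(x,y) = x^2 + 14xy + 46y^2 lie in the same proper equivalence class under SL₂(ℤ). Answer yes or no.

D₁ = 12, D₂ = 12
river cycle of f (length 2): (1, 2, -2), (-2, 2, 1)
river cycle of g (length 2): (1, 2, -2), (-2, 2, 1)
cycles coincide ⇒ equivalent

yes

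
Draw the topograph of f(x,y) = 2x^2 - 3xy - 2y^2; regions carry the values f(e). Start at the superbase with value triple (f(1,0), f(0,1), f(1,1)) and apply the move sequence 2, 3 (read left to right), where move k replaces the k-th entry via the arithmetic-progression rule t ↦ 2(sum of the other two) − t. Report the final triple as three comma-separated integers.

start (2,-2,-3) = (f(1,0),f(0,1),f(1,1))
replace slot 2: 2·(2+(-3)) − (-2) = 0 → (2,0,-3)
replace slot 3: 2·(2+0) − (-3) = 7 → (2,0,7)

2,0,7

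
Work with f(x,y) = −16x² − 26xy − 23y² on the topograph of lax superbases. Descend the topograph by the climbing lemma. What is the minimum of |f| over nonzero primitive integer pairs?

translate: b→-6 (≡26 mod 32), so (16,26,23)→(16,-6,13)
flip: (16,-6,13)→(13,6,16)
reduced (well bottom): (13,6,16) with a≤c, −a<b≤a
well minimum |f| = |-13| = 13 (negative-definite)

13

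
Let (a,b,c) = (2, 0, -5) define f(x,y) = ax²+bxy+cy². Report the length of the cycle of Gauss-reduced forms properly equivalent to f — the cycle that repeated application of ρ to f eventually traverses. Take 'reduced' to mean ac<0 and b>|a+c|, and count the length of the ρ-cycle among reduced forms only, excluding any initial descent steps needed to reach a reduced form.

D = 40, ⌊√D⌋ = 6
descent: ρ → (-5,0,2)
descent: ρ → (2,4,-3)  [lands on river]
river: ρ → (-3,2,3)
river: ρ → (3,4,-2)
river: ρ → (-2,4,3)
river: ρ → (3,2,-3)
river: ρ → (-3,4,2)
ρ-cycle length = 6 (tail of 2 descent steps not counted)

6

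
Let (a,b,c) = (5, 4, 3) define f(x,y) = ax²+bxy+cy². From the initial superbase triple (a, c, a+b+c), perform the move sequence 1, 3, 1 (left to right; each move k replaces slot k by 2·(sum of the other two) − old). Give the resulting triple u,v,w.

start (5,3,12) = (f(1,0),f(0,1),f(1,1))
replace slot 1: 2·(3+12) − 5 = 25 → (25,3,12)
replace slot 3: 2·(25+3) − 12 = 44 → (25,3,44)
replace slot 1: 2·(3+44) − 25 = 69 → (69,3,44)

69,3,44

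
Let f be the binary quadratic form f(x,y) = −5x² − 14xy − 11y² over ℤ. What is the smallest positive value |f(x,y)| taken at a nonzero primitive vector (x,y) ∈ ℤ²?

translate: b→4 (≡14 mod 10), so (5,14,11)→(5,4,2)
flip: (5,4,2)→(2,-4,5)
translate: b→0 (≡-4 mod 4), so (2,-4,5)→(2,0,3)
reduced (well bottom): (2,0,3) with a≤c, −a<b≤a
well minimum |f| = |-2| = 2 (negative-definite)

2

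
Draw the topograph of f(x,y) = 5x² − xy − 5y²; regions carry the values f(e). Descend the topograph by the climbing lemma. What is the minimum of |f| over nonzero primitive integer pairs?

descent: ρ → (-5,1,5)  [lands on river]
river: ρ → (5,9,-1)
river: ρ → (-1,9,5)
river: ρ → (5,1,-5)
river: ρ → (-5,9,1)
river: ρ → (1,9,-5)
closes: descent 1, river 6
min |a| on river = 1

1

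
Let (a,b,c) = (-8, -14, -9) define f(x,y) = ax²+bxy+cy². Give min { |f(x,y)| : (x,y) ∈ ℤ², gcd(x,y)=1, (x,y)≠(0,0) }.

translate: b→-2 (≡14 mod 16), so (8,14,9)→(8,-2,3)
flip: (8,-2,3)→(3,2,8)
reduced (well bottom): (3,2,8) with a≤c, −a<b≤a
well minimum |f| = |-3| = 3 (negative-definite)

3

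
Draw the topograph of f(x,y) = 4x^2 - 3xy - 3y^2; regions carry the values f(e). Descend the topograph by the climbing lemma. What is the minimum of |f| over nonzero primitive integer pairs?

descent: ρ → (-3,3,4)  [lands on river]
river: ρ → (4,5,-2)
river: ρ → (-2,7,1)
river: ρ → (1,7,-2)
river: ρ → (-2,5,4)
river: ρ → (4,3,-3)
closes: descent 1, river 6
min |a| on river = 1

1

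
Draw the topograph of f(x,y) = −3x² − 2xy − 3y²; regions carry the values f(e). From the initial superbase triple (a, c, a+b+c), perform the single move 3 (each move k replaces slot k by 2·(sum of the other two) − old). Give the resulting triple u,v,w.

start (-3,-3,-8) = (f(1,0),f(0,1),f(1,1))
replace slot 3: 2·((-3)+(-3)) − (-8) = -4 → (-3,-3,-4)

-3,-3,-4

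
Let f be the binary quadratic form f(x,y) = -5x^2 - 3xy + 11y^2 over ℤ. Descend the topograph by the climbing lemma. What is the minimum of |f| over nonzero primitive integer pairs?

descent: ρ → (11,3,-5)
descent: ρ → (-5,7,9)  [lands on river]
river: ρ → (9,11,-3)
river: ρ → (-3,13,5)
river: ρ → (5,7,-9)
river: ρ → (-9,11,3)
river: ρ → (3,13,-5)
closes: descent 2, river 6
min |a| on river = 3

3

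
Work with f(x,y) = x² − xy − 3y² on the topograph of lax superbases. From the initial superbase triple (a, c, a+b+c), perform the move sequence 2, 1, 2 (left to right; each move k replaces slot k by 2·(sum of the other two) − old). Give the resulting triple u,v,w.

start (1,-3,-3) = (f(1,0),f(0,1),f(1,1))
replace slot 2: 2·(1+(-3)) − (-3) = -1 → (1,-1,-3)
replace slot 1: 2·((-1)+(-3)) − 1 = -9 → (-9,-1,-3)
replace slot 2: 2·((-9)+(-3)) − (-1) = -23 → (-9,-23,-3)

-9,-23,-3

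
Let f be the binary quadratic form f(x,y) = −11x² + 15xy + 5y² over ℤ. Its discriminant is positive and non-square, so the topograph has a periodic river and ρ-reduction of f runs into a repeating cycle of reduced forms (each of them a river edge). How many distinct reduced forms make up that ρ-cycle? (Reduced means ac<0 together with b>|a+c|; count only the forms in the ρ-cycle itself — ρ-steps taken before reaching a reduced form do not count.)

D = 445, ⌊√D⌋ = 21
river: ρ → (5,15,-11)
river: ρ → (-11,7,9)
river: ρ → (9,11,-9)
river: ρ → (-9,7,11)
river: ρ → (11,15,-5)
river: ρ → (-5,15,11)
river: ρ → (11,7,-9)
river: ρ → (-9,11,9)
river: ρ → (9,7,-11)
river: ρ → (-11,15,5)
ρ-cycle length = 10 (tail of 0 descent steps not counted)

10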